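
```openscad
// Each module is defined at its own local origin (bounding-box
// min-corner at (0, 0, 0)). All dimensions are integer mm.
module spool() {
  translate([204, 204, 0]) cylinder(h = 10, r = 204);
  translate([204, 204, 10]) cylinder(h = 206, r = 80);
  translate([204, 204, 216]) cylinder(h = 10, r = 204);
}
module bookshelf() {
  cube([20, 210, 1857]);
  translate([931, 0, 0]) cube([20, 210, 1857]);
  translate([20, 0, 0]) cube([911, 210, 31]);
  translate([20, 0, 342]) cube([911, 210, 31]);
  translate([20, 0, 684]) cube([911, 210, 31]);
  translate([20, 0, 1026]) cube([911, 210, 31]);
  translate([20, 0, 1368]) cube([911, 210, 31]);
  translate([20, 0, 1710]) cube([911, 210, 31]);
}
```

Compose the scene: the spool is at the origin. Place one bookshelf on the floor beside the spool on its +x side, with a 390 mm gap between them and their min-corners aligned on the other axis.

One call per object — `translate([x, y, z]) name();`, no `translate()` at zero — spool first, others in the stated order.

spool();
translate([798, 0, 0]) bookshelf();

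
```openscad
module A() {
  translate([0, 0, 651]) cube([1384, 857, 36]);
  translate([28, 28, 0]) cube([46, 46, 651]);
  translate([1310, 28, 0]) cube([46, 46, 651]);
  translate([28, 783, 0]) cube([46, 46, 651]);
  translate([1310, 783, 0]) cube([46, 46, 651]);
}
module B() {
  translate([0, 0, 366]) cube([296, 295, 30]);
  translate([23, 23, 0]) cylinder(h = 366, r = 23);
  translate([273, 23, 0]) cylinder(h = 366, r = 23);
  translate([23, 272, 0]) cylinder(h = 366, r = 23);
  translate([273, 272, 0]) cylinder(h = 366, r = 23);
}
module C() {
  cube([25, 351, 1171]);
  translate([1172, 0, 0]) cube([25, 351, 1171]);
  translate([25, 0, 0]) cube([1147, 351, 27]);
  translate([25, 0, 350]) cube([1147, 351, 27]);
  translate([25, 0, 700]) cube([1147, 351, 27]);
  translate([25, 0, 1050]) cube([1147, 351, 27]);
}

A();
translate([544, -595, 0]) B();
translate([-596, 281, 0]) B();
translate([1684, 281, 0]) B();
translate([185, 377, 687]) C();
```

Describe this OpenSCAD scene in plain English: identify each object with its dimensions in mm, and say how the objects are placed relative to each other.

A is a table: top 1384 mm (x) × 857 mm (y), 36 mm thick, upper face at z = 687 mm, on four 46×46 mm square legs, each inset 28 mm from the nearest pair of top edges, running from z = 0 to the bottom of the top.

B is a simple wooden stool: a rectangular seat 296 mm (x) by 295 mm (y), 30 mm thick, top face at z = 396 mm, on four round legs, each 46 mm in diameter. The legs rest on z = 0, each leg's axis is inset half a diameter from the nearest pair of seat edges (so the leg's bounding box is flush with the corner).

C is an open bookshelf. Two side panels, each 25 mm thick, 351 mm deep and 1171 mm tall, stand 1197 mm apart (outside-to-outside). Between them sit 4 shelves, each 27 mm thick and 351 mm deep, spanning the full gap between the sides. The bottom shelf rests on the floor (its underside at z = 0) and the clear gap between one shelf's top and the next shelf's underside is 323 mm.

Three stools sit around the table at the −y, −x, +x sides. The bookshelf is on top of the table.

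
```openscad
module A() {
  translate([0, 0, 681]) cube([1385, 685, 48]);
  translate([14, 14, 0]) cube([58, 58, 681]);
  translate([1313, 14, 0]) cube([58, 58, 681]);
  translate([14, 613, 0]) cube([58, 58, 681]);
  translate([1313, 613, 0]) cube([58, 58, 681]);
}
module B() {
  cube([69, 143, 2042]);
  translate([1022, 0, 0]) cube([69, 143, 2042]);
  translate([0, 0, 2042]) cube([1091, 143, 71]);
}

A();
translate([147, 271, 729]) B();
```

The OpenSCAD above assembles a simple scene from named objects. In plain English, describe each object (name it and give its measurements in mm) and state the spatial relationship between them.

A is a rectangular dining table. The top is 1385×685×48 mm with its upper surface at z = 729 mm. It stands on four 58×58 mm square legs, each inset 14 mm from the nearest pair of top edges, running from the floor to the underside of the top.

B is a rectangular door frame: two vertical jambs of 69×143 mm section, 2042 mm tall, with a clear opening 953 mm wide between their inner faces. A header 71 mm tall and 143 mm deep lies on top of the jambs and spans the full outside width.

The door frame is on top of the table, centred.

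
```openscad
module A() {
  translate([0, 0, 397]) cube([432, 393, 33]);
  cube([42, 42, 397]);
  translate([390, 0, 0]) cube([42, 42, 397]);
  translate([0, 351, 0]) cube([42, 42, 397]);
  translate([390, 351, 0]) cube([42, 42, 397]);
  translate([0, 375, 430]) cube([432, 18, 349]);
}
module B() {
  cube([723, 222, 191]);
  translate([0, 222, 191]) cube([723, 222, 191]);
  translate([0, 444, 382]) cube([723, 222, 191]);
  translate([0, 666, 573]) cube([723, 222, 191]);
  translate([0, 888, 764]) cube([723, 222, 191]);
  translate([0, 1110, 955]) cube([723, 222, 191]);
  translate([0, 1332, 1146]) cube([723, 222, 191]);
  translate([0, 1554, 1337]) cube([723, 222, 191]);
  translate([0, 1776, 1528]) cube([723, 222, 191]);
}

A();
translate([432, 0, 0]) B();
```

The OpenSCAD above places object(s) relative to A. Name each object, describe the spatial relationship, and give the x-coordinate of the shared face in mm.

The chair's +x face and the staircase's −x face are both at x = 432 mm.

A is a chair. B is a staircase. The staircase is against the chair's +x side, with their −y faces flush. The x-coordinate of the shared face is 432 mm.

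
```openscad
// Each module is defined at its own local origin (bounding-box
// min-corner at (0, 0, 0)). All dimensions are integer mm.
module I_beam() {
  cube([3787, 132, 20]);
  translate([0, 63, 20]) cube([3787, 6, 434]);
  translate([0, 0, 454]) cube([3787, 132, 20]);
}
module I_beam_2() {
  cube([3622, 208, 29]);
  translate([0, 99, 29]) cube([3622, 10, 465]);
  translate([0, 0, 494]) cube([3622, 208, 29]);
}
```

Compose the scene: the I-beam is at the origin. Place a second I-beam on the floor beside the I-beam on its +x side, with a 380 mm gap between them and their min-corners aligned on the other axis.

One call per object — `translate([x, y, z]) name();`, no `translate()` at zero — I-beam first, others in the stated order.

I_beam();
translate([4167, 0, 0]) I_beam_2();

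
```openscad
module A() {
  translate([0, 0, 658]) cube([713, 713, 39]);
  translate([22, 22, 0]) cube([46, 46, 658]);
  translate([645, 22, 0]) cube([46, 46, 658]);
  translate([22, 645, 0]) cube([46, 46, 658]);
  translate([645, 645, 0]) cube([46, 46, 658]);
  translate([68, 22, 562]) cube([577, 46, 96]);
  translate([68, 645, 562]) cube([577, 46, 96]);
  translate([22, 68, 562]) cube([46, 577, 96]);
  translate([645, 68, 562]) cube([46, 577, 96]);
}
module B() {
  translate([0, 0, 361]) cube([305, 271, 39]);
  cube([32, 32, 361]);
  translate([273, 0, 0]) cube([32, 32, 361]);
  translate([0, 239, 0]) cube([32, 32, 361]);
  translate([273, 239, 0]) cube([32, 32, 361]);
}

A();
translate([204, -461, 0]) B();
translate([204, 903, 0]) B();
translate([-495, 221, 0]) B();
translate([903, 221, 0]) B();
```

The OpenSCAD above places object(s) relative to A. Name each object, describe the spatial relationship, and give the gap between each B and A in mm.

A is a table. B is a stool. Four stools sit around the table at the −y, +y, −x, +x sides. The gap between each stool and the table is 190 mm.

Each stool's nearest face is 190 mm from the table's bounding box.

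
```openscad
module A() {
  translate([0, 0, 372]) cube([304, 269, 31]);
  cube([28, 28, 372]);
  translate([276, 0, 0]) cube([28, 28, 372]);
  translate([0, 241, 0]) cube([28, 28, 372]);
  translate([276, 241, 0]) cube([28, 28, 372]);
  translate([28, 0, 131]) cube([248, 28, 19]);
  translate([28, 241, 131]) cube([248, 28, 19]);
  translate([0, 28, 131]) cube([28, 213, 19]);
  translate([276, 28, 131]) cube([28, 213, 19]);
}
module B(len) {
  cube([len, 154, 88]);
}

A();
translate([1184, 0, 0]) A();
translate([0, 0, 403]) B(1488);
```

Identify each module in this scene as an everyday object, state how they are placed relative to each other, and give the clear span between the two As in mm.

Second stool starts at x = 1184; first ends at x = 304; clear span = 1184 − 304 = 880 mm.

A is a stool. B is a beam. A beam spans the tops of two stools. The clear span between the two stools is 880 mm.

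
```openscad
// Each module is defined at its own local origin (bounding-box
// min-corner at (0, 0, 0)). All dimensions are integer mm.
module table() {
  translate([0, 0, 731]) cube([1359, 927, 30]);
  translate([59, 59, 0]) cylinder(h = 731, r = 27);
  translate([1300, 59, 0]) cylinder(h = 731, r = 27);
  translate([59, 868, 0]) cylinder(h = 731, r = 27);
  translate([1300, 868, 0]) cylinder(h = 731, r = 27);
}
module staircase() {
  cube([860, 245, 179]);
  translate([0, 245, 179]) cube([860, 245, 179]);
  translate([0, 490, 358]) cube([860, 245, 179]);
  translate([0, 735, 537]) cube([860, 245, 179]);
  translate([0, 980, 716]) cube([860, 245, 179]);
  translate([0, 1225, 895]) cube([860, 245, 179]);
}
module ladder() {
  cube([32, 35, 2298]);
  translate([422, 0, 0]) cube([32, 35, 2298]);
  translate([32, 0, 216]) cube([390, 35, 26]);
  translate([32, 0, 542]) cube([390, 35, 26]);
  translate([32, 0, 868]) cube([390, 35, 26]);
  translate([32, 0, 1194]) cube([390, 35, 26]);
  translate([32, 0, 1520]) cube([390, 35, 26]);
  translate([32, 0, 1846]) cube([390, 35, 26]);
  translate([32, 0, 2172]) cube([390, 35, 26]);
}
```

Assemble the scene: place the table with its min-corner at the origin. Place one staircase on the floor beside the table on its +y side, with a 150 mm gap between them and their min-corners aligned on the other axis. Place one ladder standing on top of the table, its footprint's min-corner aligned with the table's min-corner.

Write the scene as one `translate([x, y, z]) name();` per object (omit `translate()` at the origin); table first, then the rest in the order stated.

table();
translate([0, 1077, 0]) staircase();
translate([0, 0, 761]) ladder();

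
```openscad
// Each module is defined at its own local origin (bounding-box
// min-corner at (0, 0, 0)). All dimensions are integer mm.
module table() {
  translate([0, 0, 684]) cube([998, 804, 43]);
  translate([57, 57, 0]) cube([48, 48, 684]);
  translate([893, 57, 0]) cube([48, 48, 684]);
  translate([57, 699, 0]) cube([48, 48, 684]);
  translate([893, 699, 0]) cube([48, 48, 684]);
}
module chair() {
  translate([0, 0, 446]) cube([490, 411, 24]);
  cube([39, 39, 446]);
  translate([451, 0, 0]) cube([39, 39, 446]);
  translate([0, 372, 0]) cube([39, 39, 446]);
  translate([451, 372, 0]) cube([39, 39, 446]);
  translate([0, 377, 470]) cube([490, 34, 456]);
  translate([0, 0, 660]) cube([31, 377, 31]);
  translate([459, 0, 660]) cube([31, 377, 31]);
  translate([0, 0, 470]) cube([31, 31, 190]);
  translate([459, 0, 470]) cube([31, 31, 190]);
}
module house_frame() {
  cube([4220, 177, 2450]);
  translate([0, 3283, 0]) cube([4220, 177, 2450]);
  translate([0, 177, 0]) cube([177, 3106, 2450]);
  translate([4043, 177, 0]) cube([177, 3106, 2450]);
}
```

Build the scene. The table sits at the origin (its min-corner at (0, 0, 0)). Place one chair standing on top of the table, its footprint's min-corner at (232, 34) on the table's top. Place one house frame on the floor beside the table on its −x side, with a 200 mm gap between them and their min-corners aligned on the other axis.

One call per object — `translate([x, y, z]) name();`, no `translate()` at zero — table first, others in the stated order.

table();
translate([232, 34, 727]) chair();
translate([-4420, 0, 0]) house_frame();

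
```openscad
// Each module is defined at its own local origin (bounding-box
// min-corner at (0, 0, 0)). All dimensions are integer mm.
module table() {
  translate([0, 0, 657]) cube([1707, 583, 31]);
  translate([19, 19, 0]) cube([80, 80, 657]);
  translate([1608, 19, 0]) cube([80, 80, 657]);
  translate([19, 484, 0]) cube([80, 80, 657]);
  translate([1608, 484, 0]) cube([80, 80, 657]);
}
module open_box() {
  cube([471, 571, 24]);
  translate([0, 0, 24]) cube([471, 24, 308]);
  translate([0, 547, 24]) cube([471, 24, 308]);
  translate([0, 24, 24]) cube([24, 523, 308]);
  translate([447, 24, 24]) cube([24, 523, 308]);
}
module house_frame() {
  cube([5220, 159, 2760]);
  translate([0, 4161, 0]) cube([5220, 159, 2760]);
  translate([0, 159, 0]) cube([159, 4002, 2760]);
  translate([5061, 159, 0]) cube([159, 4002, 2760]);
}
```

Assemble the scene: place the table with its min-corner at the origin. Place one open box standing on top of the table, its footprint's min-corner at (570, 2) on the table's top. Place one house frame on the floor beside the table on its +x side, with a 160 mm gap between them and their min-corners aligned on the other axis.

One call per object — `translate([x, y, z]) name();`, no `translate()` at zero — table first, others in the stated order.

table();
translate([570, 2, 688]) open_box();
translate([1867, 0, 0]) house_frame();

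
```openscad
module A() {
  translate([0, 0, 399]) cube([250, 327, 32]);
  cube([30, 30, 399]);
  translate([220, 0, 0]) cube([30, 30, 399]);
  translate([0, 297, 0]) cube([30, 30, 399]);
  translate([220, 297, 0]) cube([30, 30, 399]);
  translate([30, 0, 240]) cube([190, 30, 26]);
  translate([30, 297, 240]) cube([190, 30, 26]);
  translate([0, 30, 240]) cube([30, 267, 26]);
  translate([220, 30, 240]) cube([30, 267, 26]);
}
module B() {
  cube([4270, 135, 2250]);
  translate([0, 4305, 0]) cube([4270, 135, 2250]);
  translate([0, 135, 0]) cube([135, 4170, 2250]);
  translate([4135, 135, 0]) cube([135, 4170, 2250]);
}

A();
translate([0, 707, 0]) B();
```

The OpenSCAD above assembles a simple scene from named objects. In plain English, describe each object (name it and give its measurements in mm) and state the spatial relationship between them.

A is a four-legged stool. The seat is a 250×327×32 mm slab whose top surface is at z = 431 mm; four square legs, each 30×30 mm in cross-section, run from the floor (z = 0) to the underside of the seat, each flush with a corner of the seat. Four stretchers, 30 mm wide and 26 mm tall, connect adjacent legs with their undersides at z = 240 mm, each running between the inner faces of the legs it joins and aligned with the legs' outer faces on the other axis.

B is the wall frame of a small rectangular building: four walls, each 2250 mm tall and 135 mm thick, enclosing a footprint 4270 mm (x) by 4440 mm (y) outside-to-outside, with no floor or roof. The front and back walls (the −y and +y sides) span the full width; the two side walls fit between them.

The house frame is on the floor beside the stool on its +y side.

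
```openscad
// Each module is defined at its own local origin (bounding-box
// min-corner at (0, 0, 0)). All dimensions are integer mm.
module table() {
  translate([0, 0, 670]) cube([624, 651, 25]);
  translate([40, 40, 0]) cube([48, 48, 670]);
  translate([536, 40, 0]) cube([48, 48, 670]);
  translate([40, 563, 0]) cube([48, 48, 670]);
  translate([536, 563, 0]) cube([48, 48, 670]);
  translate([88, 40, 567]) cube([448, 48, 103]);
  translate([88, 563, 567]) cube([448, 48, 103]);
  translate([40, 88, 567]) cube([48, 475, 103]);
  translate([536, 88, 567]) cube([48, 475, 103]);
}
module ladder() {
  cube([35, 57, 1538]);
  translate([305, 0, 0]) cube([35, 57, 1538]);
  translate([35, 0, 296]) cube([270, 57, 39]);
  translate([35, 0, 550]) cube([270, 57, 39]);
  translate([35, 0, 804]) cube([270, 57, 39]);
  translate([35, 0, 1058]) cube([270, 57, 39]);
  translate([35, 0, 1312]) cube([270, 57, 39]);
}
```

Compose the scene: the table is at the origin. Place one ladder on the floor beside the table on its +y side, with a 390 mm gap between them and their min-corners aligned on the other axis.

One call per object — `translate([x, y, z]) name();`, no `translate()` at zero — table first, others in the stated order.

table();
translate([0, 1041, 0]) ladder();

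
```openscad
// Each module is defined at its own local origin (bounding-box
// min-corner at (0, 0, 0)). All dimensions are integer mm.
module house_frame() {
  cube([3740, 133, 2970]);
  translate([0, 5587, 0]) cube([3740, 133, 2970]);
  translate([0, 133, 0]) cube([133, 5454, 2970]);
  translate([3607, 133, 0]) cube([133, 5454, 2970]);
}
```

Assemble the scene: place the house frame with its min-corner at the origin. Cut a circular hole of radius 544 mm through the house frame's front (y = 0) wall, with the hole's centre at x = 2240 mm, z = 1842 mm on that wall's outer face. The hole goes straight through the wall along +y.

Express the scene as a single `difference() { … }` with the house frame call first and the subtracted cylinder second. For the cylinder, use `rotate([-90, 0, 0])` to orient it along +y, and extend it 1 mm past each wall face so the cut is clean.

difference() {
  house_frame();
  translate([2240, -1, 1842]) rotate([-90, 0, 0]) cylinder(h = 135, r = 544);
}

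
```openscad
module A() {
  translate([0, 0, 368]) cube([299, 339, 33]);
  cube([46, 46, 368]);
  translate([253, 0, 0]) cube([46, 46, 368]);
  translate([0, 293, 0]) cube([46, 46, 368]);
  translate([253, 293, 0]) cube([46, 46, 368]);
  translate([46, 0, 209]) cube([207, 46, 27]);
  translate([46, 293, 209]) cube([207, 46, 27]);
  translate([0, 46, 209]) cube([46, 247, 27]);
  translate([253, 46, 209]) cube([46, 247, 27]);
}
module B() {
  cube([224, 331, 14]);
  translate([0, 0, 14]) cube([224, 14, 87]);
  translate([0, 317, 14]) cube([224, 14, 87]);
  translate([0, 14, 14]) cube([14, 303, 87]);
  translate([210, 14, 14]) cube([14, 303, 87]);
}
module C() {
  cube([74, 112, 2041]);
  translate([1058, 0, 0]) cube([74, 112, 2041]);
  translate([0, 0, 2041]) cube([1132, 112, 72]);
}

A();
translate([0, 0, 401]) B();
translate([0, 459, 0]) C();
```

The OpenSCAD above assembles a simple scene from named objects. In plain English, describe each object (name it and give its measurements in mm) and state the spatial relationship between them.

A is a four-legged stool. The seat is 299×339 mm, 33 mm thick, top at z = 401 mm. It stands on four square legs, each 46×46 mm in cross-section, from z = 0 to the seat underside, each flush with a corner of the seat. Four stretchers, 46 mm wide and 27 mm tall, connect adjacent legs with their undersides at z = 209 mm, each running between the inner faces of the legs it joins and aligned with the legs' outer faces on the other axis.

B is an open-topped rectangular box: outside dimensions 224×331×101 mm, with a uniform wall and base thickness of 14 mm. The base is a full 224×331 slab on the floor; four walls sit on top of the base. The front and back walls (the −y and +y sides) span the full width; the two side walls fit between them.

C is a door frame. The clear opening is 984 mm wide and 2041 mm high. Two 74 mm wide jambs, 112 mm deep, stand either side of the opening from the floor to the top of the opening. A 72 mm thick head sits across the top of both jambs, spanning the full outside width of the frame.

The open box is on top of the stool. The door frame is on the floor beside the stool on its +y side.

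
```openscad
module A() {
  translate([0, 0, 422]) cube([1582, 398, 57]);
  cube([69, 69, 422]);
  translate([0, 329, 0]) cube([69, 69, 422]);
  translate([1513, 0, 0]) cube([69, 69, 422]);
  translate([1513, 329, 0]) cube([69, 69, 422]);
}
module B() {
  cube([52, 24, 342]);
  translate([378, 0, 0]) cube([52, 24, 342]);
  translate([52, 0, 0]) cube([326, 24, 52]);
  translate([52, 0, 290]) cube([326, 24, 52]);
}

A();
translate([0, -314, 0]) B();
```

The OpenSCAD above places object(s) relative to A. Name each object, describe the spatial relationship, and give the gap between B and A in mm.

A is a bench. B is a picture frame. The picture frame is on the floor beside the bench on its −y side. The gap between the picture frame and the bench is 290 mm.

The picture frame's nearest face is 290 mm from the bench's −y face.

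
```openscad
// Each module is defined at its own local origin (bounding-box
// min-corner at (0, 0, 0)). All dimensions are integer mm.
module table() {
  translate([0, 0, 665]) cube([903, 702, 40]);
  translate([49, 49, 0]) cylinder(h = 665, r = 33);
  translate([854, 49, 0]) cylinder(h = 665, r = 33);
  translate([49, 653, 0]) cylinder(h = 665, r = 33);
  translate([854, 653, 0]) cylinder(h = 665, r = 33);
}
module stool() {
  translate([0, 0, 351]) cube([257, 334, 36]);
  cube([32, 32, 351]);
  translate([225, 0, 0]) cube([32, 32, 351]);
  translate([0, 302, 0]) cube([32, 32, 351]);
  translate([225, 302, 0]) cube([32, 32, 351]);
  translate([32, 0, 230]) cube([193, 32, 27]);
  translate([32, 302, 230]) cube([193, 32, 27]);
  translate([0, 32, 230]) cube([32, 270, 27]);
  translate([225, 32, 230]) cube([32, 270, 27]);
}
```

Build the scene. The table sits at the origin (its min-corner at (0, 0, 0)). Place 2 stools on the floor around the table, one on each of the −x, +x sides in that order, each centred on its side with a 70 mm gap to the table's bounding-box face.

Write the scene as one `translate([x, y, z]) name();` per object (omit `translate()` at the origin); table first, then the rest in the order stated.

table();
translate([-327, 184, 0]) stool();
translate([973, 184, 0]) stool();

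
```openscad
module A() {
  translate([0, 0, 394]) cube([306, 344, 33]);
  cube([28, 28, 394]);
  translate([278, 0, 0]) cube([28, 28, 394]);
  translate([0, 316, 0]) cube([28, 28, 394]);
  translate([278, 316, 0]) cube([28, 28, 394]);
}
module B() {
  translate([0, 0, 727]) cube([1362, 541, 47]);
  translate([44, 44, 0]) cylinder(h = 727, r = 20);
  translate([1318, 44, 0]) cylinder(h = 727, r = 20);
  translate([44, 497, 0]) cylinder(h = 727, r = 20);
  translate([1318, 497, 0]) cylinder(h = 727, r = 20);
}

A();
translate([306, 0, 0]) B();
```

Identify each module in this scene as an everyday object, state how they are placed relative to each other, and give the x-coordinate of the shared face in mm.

A is a stool. B is a table. The table is against the stool's +x side, with their −y faces flush. The x-coordinate of the shared face is 306 mm.

The stool's +x face and the table's −x face are both at x = 306 mm.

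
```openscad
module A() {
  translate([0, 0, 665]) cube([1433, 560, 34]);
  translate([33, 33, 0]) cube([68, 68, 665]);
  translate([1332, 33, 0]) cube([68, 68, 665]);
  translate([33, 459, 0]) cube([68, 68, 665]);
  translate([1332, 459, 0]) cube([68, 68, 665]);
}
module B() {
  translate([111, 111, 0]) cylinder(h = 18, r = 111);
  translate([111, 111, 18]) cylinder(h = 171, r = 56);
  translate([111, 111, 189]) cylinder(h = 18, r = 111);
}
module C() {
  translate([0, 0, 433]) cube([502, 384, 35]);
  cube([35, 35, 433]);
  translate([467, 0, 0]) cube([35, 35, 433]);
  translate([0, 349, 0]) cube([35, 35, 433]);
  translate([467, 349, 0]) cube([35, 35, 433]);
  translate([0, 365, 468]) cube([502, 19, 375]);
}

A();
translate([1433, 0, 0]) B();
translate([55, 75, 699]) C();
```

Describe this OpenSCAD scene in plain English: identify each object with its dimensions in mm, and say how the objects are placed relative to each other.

A is a table with a 1433×560 mm rectangular top, 34 mm thick, top surface at z = 699 mm, supported by four 68×68 mm square legs, each inset 33 mm from the nearest pair of top edges, running from the floor.

B is a spool: two coaxial disc flanges of radius 111 mm and thickness 18 mm, joined by a core cylinder of radius 56 mm and height 171 mm. The lower flange rests on z = 0 and the three cylinders share a vertical axis.

C is a chair. The seat is a 502×384×35 mm slab with its top at z = 468 mm, on four 35×35 mm corner legs (flush with the seat edges, standing on z = 0). A flat backrest 19 mm thick, 375 mm tall, spans the full seat width and rises from the seat top along its +y edge, rear face flush with the rear of the seat.

The spool is against the table's +x side, with their −y faces flush. The chair is on top of the table.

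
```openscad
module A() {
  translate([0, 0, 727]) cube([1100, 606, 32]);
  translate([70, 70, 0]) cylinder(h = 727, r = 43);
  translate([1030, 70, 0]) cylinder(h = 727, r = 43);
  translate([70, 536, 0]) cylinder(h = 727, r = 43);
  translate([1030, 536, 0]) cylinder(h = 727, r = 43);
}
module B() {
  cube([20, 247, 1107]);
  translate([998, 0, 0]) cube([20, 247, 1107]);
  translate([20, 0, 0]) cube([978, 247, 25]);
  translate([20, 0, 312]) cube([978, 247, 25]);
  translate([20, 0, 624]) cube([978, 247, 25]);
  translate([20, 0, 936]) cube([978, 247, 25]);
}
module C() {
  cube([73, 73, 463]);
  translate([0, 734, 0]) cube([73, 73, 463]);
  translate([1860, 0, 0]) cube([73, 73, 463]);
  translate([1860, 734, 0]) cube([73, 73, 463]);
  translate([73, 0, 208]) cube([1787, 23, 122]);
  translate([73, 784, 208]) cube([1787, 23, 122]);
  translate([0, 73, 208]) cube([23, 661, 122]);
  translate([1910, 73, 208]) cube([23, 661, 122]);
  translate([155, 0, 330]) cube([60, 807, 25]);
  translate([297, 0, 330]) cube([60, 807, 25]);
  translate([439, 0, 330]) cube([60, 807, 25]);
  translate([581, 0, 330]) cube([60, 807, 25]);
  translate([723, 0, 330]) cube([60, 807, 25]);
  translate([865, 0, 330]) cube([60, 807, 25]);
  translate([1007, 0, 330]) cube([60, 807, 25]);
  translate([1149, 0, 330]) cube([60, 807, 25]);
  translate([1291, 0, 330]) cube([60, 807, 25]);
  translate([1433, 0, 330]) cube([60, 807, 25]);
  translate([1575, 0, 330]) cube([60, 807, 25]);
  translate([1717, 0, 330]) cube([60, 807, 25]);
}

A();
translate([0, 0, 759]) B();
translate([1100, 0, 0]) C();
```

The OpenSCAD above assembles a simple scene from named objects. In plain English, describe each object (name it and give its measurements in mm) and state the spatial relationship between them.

A is a table: top 1100 mm (x) × 606 mm (y), 32 mm thick, upper face at z = 759 mm, on four round legs of 86 mm diameter, each leg's bounding box inset 27 mm from the nearest pair of top edges, running from z = 0 to the bottom of the top.

B is an open bookshelf. Two side panels, each 20 mm thick, 247 mm deep and 1107 mm tall, stand 1018 mm apart (outside-to-outside). Between them sit 4 shelves, each 25 mm thick and 247 mm deep, spanning the full gap between the sides. The bottom shelf rests on the floor (its underside at z = 0) and the clear gap between one shelf's top and the next shelf's underside is 287 mm.

C is a bed frame 1933 mm long (x) by 807 mm wide (y). Four 73×73 mm corner posts, 463 mm tall, at the corners of the footprint. Four rails of 23 mm thickness and 122 mm height run between adjacent posts with their undersides at z = 208 mm, their outer faces flush with the outside of the frame (the two x-running rails run between the posts' inner faces; the two y-running rails run between the posts' inner faces). 12 slats, each 60 mm wide (x) and 25 mm thick, lie across the top of the two x-running rails, running the full 807 mm width of the frame in y; the slats are evenly spaced along x between the inner faces of the end posts with equal gaps (rounded down to the nearest mm) at the −x end and between each pair — any rounding remainder accumulates at the +x end.

The bookshelf is on top of the table. The bed frame is against the table's +x side, with their −y faces flush.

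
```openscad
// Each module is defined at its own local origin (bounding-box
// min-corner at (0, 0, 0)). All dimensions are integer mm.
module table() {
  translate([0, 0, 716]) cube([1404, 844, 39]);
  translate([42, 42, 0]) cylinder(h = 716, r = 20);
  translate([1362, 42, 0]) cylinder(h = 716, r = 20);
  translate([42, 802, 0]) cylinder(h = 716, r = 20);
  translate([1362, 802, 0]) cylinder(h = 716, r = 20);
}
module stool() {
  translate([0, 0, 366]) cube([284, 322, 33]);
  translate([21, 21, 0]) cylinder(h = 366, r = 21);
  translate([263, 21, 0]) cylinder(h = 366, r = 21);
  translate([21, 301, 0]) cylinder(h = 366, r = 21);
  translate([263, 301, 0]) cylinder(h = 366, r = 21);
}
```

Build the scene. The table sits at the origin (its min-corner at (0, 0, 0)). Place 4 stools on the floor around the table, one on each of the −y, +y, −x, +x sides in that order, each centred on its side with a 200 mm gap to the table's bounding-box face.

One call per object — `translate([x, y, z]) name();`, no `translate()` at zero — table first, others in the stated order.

table();
translate([560, -522, 0]) stool();
translate([560, 1044, 0]) stool();
translate([-484, 261, 0]) stool();
translate([1604, 261, 0]) stool();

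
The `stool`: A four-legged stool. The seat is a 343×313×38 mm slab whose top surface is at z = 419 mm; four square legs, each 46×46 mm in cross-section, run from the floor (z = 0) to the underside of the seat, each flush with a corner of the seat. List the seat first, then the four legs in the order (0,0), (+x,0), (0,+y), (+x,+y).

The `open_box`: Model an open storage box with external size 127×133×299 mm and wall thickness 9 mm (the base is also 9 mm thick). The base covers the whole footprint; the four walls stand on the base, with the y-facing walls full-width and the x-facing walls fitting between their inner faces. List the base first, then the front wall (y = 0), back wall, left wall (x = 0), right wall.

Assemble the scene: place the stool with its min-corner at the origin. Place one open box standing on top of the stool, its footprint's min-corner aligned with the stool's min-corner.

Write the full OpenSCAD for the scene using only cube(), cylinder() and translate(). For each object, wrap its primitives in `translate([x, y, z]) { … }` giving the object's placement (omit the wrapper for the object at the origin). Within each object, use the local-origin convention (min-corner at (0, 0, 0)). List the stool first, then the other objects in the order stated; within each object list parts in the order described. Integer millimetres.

translate([0, 0, 381]) cube([343, 313, 38]);
cube([46, 46, 381]);
translate([297, 0, 0]) cube([46, 46, 381]);
translate([0, 267, 0]) cube([46, 46, 381]);
translate([297, 267, 0]) cube([46, 46, 381]);
translate([0, 0, 419]) {
  cube([127, 133, 9]);
  translate([0, 0, 9]) cube([127, 9, 290]);
  translate([0, 124, 9]) cube([127, 9, 290]);
  translate([0, 9, 9]) cube([9, 115, 290]);
  translate([118, 9, 9]) cube([9, 115, 290]);
}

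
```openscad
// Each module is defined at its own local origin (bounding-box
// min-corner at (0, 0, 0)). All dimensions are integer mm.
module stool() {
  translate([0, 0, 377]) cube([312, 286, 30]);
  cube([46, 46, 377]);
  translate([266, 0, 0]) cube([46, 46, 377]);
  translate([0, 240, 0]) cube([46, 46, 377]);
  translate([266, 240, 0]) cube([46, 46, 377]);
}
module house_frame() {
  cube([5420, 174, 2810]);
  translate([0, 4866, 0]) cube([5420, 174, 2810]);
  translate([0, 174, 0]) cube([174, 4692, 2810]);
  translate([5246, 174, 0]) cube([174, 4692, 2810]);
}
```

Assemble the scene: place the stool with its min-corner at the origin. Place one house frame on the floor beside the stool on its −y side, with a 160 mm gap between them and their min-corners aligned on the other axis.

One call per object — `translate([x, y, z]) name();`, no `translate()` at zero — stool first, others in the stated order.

stool();
translate([0, -5200, 0]) house_frame();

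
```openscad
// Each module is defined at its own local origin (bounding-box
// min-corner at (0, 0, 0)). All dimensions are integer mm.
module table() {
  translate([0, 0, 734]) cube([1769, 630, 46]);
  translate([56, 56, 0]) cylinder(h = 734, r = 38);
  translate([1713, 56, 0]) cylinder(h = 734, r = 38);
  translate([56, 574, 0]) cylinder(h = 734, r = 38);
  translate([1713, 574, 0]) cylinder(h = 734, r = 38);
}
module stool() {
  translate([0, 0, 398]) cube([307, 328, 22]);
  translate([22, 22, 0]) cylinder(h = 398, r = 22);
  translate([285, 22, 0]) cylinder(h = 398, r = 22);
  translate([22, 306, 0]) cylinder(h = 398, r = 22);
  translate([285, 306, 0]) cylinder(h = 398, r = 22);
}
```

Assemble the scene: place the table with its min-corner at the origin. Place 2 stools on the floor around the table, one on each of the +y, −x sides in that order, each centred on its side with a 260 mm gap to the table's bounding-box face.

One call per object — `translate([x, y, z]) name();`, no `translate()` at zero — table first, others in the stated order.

table();
translate([731, 890, 0]) stool();
translate([-567, 151, 0]) stool();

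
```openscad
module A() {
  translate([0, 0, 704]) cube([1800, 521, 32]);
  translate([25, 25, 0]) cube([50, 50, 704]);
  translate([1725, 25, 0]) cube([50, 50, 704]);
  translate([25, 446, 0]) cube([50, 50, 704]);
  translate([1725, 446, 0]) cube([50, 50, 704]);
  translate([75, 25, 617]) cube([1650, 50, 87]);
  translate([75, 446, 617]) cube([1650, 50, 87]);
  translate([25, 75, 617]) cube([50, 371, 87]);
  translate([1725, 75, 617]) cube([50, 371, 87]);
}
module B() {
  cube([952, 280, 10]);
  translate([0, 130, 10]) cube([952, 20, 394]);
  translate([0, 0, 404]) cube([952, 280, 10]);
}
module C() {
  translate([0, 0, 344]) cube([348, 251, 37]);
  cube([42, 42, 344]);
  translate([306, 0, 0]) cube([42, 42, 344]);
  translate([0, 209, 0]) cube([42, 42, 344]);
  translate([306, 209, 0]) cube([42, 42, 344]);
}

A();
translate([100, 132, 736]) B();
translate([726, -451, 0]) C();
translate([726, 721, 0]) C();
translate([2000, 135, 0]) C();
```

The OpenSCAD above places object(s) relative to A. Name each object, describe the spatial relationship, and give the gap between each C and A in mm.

Each stool's nearest face is 200 mm from the table's bounding box.

A is a table. B is an I-beam. C is a stool. The I-beam is on top of the table. Three stools sit around the table at the −y, +y, +x sides. The gap between each stool and the table is 200 mm.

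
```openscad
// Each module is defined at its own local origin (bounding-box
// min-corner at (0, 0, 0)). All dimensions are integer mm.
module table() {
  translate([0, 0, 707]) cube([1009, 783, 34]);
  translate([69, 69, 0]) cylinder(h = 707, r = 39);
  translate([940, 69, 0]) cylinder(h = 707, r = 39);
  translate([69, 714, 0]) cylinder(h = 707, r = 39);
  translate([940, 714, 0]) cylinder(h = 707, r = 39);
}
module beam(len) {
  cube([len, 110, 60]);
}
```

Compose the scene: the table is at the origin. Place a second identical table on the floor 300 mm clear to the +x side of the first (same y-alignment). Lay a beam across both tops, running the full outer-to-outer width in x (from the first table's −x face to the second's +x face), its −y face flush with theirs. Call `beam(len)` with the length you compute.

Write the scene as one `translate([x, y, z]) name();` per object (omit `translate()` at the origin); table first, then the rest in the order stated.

table();
translate([1309, 0, 0]) table();
translate([0, 0, 741]) beam(2318);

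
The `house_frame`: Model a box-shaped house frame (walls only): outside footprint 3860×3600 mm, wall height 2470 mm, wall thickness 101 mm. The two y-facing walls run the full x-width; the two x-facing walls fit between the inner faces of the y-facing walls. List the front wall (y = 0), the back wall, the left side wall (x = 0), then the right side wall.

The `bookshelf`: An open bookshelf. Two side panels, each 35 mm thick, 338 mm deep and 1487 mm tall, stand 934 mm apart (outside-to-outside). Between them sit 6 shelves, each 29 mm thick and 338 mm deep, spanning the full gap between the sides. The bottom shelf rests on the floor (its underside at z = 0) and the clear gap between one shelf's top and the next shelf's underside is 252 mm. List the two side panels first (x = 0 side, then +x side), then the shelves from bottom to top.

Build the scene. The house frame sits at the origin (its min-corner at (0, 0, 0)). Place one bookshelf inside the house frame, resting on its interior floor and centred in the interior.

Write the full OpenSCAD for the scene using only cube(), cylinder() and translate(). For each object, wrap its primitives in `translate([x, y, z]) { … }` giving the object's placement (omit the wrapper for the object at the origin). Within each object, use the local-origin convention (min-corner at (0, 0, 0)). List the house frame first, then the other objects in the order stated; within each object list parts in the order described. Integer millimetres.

cube([3860, 101, 2470]);
translate([0, 3499, 0]) cube([3860, 101, 2470]);
translate([0, 101, 0]) cube([101, 3398, 2470]);
translate([3759, 101, 0]) cube([101, 3398, 2470]);
translate([1463, 1631, 0]) {
  cube([35, 338, 1487]);
  translate([899, 0, 0]) cube([35, 338, 1487]);
  translate([35, 0, 0]) cube([864, 338, 29]);
  translate([35, 0, 281]) cube([864, 338, 29]);
  translate([35, 0, 562]) cube([864, 338, 29]);
  translate([35, 0, 843]) cube([864, 338, 29]);
  translate([35, 0, 1124]) cube([864, 338, 29]);
  translate([35, 0, 1405]) cube([864, 338, 29]);
}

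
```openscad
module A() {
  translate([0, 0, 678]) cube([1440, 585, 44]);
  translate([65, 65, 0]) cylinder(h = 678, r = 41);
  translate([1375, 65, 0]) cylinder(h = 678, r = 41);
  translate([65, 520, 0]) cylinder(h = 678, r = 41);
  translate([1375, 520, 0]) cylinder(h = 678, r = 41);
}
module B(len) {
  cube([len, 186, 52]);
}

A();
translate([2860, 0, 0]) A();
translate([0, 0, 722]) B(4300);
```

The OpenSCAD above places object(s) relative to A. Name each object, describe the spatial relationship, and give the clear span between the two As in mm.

A is a table. B is a beam. A beam spans the tops of two tables. The clear span between the two tables is 1420 mm.

Second table starts at x = 2860; first ends at x = 1440; clear span = 2860 − 1440 = 1420 mm.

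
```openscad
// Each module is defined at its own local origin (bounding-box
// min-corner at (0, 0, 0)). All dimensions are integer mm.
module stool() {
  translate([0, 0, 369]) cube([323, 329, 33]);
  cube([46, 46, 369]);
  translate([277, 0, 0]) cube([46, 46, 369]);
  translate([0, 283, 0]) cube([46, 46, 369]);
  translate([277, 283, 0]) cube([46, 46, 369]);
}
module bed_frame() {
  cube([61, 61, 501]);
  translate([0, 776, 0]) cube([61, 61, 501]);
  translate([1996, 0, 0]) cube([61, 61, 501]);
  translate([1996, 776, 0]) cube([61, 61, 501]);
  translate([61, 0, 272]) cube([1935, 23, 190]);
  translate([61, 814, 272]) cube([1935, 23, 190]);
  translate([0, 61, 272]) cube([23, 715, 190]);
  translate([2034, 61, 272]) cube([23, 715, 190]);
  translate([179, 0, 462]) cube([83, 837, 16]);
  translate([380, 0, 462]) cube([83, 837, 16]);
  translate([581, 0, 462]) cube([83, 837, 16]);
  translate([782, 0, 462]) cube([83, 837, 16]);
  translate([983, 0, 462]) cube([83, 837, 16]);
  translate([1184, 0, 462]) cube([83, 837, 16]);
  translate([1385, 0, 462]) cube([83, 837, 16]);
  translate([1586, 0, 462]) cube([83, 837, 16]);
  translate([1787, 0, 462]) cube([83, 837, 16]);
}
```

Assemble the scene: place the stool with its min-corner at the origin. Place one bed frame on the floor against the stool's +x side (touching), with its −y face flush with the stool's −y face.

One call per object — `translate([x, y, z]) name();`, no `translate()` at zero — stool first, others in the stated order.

stool();
translate([323, 0, 0]) bed_frame();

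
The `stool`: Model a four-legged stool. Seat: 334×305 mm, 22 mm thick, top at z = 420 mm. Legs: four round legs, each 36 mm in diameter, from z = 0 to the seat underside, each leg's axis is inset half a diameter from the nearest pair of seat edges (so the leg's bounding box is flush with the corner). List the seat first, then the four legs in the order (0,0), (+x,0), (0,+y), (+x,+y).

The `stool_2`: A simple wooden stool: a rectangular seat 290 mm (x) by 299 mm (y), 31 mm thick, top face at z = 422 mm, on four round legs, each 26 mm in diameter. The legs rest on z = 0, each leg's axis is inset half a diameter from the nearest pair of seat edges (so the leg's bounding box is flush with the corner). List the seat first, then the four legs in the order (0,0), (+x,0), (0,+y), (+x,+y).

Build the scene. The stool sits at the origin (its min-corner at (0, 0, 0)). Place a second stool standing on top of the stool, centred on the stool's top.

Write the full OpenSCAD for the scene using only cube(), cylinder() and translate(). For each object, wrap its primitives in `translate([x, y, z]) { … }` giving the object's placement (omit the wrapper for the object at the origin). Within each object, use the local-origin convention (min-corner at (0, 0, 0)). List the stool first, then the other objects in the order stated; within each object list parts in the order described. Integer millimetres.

translate([0, 0, 398]) cube([334, 305, 22]);
translate([18, 18, 0]) cylinder(h = 398, r = 18);
translate([316, 18, 0]) cylinder(h = 398, r = 18);
translate([18, 287, 0]) cylinder(h = 398, r = 18);
translate([316, 287, 0]) cylinder(h = 398, r = 18);
translate([22, 3, 420]) {
  translate([0, 0, 391]) cube([290, 299, 31]);
  translate([13, 13, 0]) cylinder(h = 391, r = 13);
  translate([277, 13, 0]) cylinder(h = 391, r = 13);
  translate([13, 286, 0]) cylinder(h = 391, r = 13);
  translate([277, 286, 0]) cylinder(h = 391, r = 13);
}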